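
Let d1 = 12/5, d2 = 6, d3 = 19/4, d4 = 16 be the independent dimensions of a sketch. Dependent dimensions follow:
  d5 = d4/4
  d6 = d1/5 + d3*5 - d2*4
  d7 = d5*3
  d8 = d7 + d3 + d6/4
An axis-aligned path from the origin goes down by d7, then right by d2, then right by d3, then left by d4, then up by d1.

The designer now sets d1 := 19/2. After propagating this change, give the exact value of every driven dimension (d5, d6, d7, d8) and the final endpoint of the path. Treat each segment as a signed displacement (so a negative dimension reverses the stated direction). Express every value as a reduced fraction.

Apply edit: d1 := 19/2
  d5 = d4/4 = 4
  d6 = d1/5 + d3*5 - d2*4 = 33/20
  d7 = d5*3 = 12
  d8 = d7 + d3 + d6/4 = 1373/80
Walk from origin (0, 0):
  seg 1: down by d7 = 12 → (0, -12)
  seg 2: right by d2 = 6 → (6, -12)
  seg 3: right by d3 = 19/4 → (43/4, -12)
  seg 4: left by d4 = 16 → (-21/4, -12)
  seg 5: up by d1 = 19/2 → (-21/4, -5/2)

d5 = 4
d6 = 33/20
d7 = 12
d8 = 1373/80
endpoint = (-21/4, -5/2)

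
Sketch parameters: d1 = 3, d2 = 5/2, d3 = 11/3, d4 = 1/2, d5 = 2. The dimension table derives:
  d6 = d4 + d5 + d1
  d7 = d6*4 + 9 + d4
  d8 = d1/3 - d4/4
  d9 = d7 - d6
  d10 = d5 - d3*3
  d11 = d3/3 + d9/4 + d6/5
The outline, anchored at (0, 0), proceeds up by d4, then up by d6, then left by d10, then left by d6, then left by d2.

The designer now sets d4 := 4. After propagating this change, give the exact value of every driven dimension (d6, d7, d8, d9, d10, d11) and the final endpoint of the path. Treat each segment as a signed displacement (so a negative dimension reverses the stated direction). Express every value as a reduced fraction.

d6 = 9
d7 = 49
d8 = 0
d9 = 40
d10 = -9
d11 = 586/45
endpoint = (-5/2, 13)

Apply edit: d4 := 4
  d6 = d4 + d5 + d1 = 9
  d7 = d6*4 + 9 + d4 = 49
  d8 = d1/3 - d4/4 = 0
  d9 = d7 - d6 = 40
  d10 = d5 - d3*3 = -9
  d11 = d3/3 + d9/4 + d6/5 = 586/45
Walk from origin (0, 0):
  seg 1: up by d4 = 4 → (0, 4)
  seg 2: up by d6 = 9 → (0, 13)
  seg 3: left by d10 = -9 → (9, 13)
  seg 4: left by d6 = 9 → (0, 13)
  seg 5: left by d2 = 5/2 → (-5/2, 13)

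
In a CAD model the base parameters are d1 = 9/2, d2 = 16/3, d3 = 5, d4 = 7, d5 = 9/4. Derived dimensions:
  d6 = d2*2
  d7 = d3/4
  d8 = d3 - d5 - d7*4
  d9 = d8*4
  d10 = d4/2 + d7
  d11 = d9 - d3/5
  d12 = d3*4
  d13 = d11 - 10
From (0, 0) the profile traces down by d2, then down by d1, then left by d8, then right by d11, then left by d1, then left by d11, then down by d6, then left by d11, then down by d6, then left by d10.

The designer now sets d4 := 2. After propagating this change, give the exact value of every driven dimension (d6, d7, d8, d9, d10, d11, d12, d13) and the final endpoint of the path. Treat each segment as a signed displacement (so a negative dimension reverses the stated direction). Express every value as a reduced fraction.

Apply edit: d4 := 2
  d6 = d2*2 = 32/3
  d7 = d3/4 = 5/4
  d8 = d3 - d5 - d7*4 = -9/4
  d9 = d8*4 = -9
  d10 = d4/2 + d7 = 9/4
  d11 = d9 - d3/5 = -10
  d12 = d3*4 = 20
  d13 = d11 - 10 = -20
Walk from origin (0, 0):
  seg 1: down by d2 = 16/3 → (0, -16/3)
  seg 2: down by d1 = 9/2 → (0, -59/6)
  seg 3: left by d8 = -9/4 → (9/4, -59/6)
  seg 4: right by d11 = -10 → (-31/4, -59/6)
  seg 5: left by d1 = 9/2 → (-49/4, -59/6)
  seg 6: left by d11 = -10 → (-9/4, -59/6)
  seg 7: down by d6 = 32/3 → (-9/4, -41/2)
  seg 8: left by d11 = -10 → (31/4, -41/2)
  seg 9: down by d6 = 32/3 → (31/4, -187/6)
  seg 10: left by d10 = 9/4 → (11/2, -187/6)

d6 = 32/3
d7 = 5/4
d8 = -9/4
d9 = -9
d10 = 9/4
d11 = -10
d12 = 20
d13 = -20
endpoint = (11/2, -187/6)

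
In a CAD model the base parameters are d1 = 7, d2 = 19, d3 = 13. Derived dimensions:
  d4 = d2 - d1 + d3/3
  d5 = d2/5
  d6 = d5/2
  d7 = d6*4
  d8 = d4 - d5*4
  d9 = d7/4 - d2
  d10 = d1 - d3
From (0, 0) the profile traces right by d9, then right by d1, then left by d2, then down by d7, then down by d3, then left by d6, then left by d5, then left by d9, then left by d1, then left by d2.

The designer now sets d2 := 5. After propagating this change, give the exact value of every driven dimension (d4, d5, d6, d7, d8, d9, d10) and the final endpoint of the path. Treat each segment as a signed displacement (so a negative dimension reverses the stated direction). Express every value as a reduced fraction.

d4 = 7/3
d5 = 1
d6 = 1/2
d7 = 2
d8 = -5/3
d9 = -9/2
d10 = -6
endpoint = (-23/2, -15)

Apply edit: d2 := 5
  d4 = d2 - d1 + d3/3 = 7/3
  d5 = d2/5 = 1
  d6 = d5/2 = 1/2
  d7 = d6*4 = 2
  d8 = d4 - d5*4 = -5/3
  d9 = d7/4 - d2 = -9/2
  d10 = d1 - d3 = -6
Walk from origin (0, 0):
  seg 1: right by d9 = -9/2 → (-9/2, 0)
  seg 2: right by d1 = 7 → (5/2, 0)
  seg 3: left by d2 = 5 → (-5/2, 0)
  seg 4: down by d7 = 2 → (-5/2, -2)
  seg 5: down by d3 = 13 → (-5/2, -15)
  seg 6: left by d6 = 1/2 → (-3, -15)
  seg 7: left by d5 = 1 → (-4, -15)
  seg 8: left by d9 = -9/2 → (1/2, -15)
  seg 9: left by d1 = 7 → (-13/2, -15)
  seg 10: left by d2 = 5 → (-23/2, -15)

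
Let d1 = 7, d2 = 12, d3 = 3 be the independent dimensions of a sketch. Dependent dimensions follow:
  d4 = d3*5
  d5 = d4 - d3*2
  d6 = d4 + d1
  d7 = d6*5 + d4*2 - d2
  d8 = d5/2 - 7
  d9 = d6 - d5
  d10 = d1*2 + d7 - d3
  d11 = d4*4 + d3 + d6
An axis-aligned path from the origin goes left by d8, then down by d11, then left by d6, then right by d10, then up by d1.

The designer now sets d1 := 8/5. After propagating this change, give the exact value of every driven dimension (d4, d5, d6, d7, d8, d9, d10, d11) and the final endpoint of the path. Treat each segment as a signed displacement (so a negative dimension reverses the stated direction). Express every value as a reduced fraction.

d4 = 15
d5 = 9
d6 = 83/5
d7 = 101
d8 = -5/2
d9 = 38/5
d10 = 506/5
d11 = 398/5
endpoint = (871/10, -78)

Apply edit: d1 := 8/5
  d4 = d3*5 = 15
  d5 = d4 - d3*2 = 9
  d6 = d4 + d1 = 83/5
  d7 = d6*5 + d4*2 - d2 = 101
  d8 = d5/2 - 7 = -5/2
  d9 = d6 - d5 = 38/5
  d10 = d1*2 + d7 - d3 = 506/5
  d11 = d4*4 + d3 + d6 = 398/5
Walk from origin (0, 0):
  seg 1: left by d8 = -5/2 → (5/2, 0)
  seg 2: down by d11 = 398/5 → (5/2, -398/5)
  seg 3: left by d6 = 83/5 → (-141/10, -398/5)
  seg 4: right by d10 = 506/5 → (871/10, -398/5)
  seg 5: up by d1 = 8/5 → (871/10, -78)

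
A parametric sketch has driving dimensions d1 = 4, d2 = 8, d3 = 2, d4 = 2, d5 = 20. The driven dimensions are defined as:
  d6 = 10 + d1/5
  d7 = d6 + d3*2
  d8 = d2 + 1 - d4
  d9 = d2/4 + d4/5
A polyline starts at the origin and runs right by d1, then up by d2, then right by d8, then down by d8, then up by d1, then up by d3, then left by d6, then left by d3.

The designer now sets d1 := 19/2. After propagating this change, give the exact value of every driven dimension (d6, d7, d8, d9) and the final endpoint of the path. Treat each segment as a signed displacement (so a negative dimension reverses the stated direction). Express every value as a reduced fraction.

Apply edit: d1 := 19/2
  d6 = 10 + d1/5 = 119/10
  d7 = d6 + d3*2 = 159/10
  d8 = d2 + 1 - d4 = 7
  d9 = d2/4 + d4/5 = 12/5
Walk from origin (0, 0):
  seg 1: right by d1 = 19/2 → (19/2, 0)
  seg 2: up by d2 = 8 → (19/2, 8)
  seg 3: right by d8 = 7 → (33/2, 8)
  seg 4: down by d8 = 7 → (33/2, 1)
  seg 5: up by d1 = 19/2 → (33/2, 21/2)
  seg 6: up by d3 = 2 → (33/2, 25/2)
  seg 7: left by d6 = 119/10 → (23/5, 25/2)
  seg 8: left by d3 = 2 → (13/5, 25/2)

d6 = 119/10
d7 = 159/10
d8 = 7
d9 = 12/5
endpoint = (13/5, 25/2)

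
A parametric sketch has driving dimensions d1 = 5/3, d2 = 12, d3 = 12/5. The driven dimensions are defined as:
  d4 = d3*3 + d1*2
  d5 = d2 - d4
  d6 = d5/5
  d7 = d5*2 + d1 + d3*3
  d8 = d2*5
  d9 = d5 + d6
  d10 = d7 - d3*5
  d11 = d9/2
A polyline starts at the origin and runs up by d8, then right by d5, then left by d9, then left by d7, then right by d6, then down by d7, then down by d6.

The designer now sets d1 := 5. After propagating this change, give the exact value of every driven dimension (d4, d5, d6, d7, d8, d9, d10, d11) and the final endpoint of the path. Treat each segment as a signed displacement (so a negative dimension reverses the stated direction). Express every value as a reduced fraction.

Apply edit: d1 := 5
  d4 = d3*3 + d1*2 = 86/5
  d5 = d2 - d4 = -26/5
  d6 = d5/5 = -26/25
  d7 = d5*2 + d1 + d3*3 = 9/5
  d8 = d2*5 = 60
  d9 = d5 + d6 = -156/25
  d10 = d7 - d3*5 = -51/5
  d11 = d9/2 = -78/25
Walk from origin (0, 0):
  seg 1: up by d8 = 60 → (0, 60)
  seg 2: right by d5 = -26/5 → (-26/5, 60)
  seg 3: left by d9 = -156/25 → (26/25, 60)
  seg 4: left by d7 = 9/5 → (-19/25, 60)
  seg 5: right by d6 = -26/25 → (-9/5, 60)
  seg 6: down by d7 = 9/5 → (-9/5, 291/5)
  seg 7: down by d6 = -26/25 → (-9/5, 1481/25)

d4 = 86/5
d5 = -26/5
d6 = -26/25
d7 = 9/5
d8 = 60
d9 = -156/25
d10 = -51/5
d11 = -78/25
endpoint = (-9/5, 1481/25)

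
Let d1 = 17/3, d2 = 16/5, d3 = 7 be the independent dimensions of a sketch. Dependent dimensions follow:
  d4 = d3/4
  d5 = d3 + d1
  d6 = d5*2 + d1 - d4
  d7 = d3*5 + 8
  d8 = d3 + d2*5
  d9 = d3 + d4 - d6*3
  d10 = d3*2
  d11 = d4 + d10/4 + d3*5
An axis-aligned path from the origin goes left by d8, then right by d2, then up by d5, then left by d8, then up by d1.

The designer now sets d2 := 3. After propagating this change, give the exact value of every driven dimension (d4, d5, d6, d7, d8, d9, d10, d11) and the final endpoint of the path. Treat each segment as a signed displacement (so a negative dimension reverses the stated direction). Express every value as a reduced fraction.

d4 = 7/4
d5 = 38/3
d6 = 117/4
d7 = 43
d8 = 22
d9 = -79
d10 = 14
d11 = 161/4
endpoint = (-41, 55/3)

Apply edit: d2 := 3
  d4 = d3/4 = 7/4
  d5 = d3 + d1 = 38/3
  d6 = d5*2 + d1 - d4 = 117/4
  d7 = d3*5 + 8 = 43
  d8 = d3 + d2*5 = 22
  d9 = d3 + d4 - d6*3 = -79
  d10 = d3*2 = 14
  d11 = d4 + d10/4 + d3*5 = 161/4
Walk from origin (0, 0):
  seg 1: left by d8 = 22 → (-22, 0)
  seg 2: right by d2 = 3 → (-19, 0)
  seg 3: up by d5 = 38/3 → (-19, 38/3)
  seg 4: left by d8 = 22 → (-41, 38/3)
  seg 5: up by d1 = 17/3 → (-41, 55/3)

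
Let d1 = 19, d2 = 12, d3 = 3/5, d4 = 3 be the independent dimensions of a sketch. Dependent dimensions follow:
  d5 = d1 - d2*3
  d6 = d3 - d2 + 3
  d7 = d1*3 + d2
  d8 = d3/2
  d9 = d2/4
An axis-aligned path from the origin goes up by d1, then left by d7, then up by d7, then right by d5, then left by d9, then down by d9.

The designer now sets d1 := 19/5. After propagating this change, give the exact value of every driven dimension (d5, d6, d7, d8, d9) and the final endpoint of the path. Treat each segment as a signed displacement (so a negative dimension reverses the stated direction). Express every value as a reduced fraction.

Apply edit: d1 := 19/5
  d5 = d1 - d2*3 = -161/5
  d6 = d3 - d2 + 3 = -42/5
  d7 = d1*3 + d2 = 117/5
  d8 = d3/2 = 3/10
  d9 = d2/4 = 3
Walk from origin (0, 0):
  seg 1: up by d1 = 19/5 → (0, 19/5)
  seg 2: left by d7 = 117/5 → (-117/5, 19/5)
  seg 3: up by d7 = 117/5 → (-117/5, 136/5)
  seg 4: right by d5 = -161/5 → (-278/5, 136/5)
  seg 5: left by d9 = 3 → (-293/5, 136/5)
  seg 6: down by d9 = 3 → (-293/5, 121/5)

d5 = -161/5
d6 = -42/5
d7 = 117/5
d8 = 3/10
d9 = 3
endpoint = (-293/5, 121/5)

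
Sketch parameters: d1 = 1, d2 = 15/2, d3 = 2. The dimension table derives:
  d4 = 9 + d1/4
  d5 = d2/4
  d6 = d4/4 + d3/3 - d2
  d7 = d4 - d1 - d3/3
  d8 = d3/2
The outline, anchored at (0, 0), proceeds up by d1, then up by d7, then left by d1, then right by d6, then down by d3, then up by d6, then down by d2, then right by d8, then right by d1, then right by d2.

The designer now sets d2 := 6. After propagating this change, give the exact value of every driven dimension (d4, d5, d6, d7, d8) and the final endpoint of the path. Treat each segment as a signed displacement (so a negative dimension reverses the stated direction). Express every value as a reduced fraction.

d4 = 37/4
d5 = 3/2
d6 = -145/48
d7 = 91/12
d8 = 1
endpoint = (191/48, -39/16)

Apply edit: d2 := 6
  d4 = 9 + d1/4 = 37/4
  d5 = d2/4 = 3/2
  d6 = d4/4 + d3/3 - d2 = -145/48
  d7 = d4 - d1 - d3/3 = 91/12
  d8 = d3/2 = 1
Walk from origin (0, 0):
  seg 1: up by d1 = 1 → (0, 1)
  seg 2: up by d7 = 91/12 → (0, 103/12)
  seg 3: left by d1 = 1 → (-1, 103/12)
  seg 4: right by d6 = -145/48 → (-193/48, 103/12)
  seg 5: down by d3 = 2 → (-193/48, 79/12)
  seg 6: up by d6 = -145/48 → (-193/48, 57/16)
  seg 7: down by d2 = 6 → (-193/48, -39/16)
  seg 8: right by d8 = 1 → (-145/48, -39/16)
  seg 9: right by d1 = 1 → (-97/48, -39/16)
  seg 10: right by d2 = 6 → (191/48, -39/16)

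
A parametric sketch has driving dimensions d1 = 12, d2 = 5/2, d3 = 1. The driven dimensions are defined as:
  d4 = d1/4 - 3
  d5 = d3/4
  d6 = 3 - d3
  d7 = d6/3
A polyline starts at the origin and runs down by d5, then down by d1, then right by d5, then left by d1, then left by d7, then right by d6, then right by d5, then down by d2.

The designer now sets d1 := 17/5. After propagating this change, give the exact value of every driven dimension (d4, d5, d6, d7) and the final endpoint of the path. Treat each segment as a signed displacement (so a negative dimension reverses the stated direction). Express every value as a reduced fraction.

Apply edit: d1 := 17/5
  d4 = d1/4 - 3 = -43/20
  d5 = d3/4 = 1/4
  d6 = 3 - d3 = 2
  d7 = d6/3 = 2/3
Walk from origin (0, 0):
  seg 1: down by d5 = 1/4 → (0, -1/4)
  seg 2: down by d1 = 17/5 → (0, -73/20)
  seg 3: right by d5 = 1/4 → (1/4, -73/20)
  seg 4: left by d1 = 17/5 → (-63/20, -73/20)
  seg 5: left by d7 = 2/3 → (-229/60, -73/20)
  seg 6: right by d6 = 2 → (-109/60, -73/20)
  seg 7: right by d5 = 1/4 → (-47/30, -73/20)
  seg 8: down by d2 = 5/2 → (-47/30, -123/20)

d4 = -43/20
d5 = 1/4
d6 = 2
d7 = 2/3
endpoint = (-47/30, -123/20)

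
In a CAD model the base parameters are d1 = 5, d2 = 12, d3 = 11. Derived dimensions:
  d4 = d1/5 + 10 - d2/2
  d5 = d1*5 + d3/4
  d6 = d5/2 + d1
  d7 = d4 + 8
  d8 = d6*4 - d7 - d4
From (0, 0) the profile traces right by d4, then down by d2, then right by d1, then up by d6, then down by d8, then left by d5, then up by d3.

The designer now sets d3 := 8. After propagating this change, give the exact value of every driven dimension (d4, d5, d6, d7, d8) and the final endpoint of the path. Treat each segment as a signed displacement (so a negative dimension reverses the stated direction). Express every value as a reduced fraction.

d4 = 5
d5 = 27
d6 = 37/2
d7 = 13
d8 = 56
endpoint = (-17, -83/2)

Apply edit: d3 := 8
  d4 = d1/5 + 10 - d2/2 = 5
  d5 = d1*5 + d3/4 = 27
  d6 = d5/2 + d1 = 37/2
  d7 = d4 + 8 = 13
  d8 = d6*4 - d7 - d4 = 56
Walk from origin (0, 0):
  seg 1: right by d4 = 5 → (5, 0)
  seg 2: down by d2 = 12 → (5, -12)
  seg 3: right by d1 = 5 → (10, -12)
  seg 4: up by d6 = 37/2 → (10, 13/2)
  seg 5: down by d8 = 56 → (10, -99/2)
  seg 6: left by d5 = 27 → (-17, -99/2)
  seg 7: up by d3 = 8 → (-17, -83/2)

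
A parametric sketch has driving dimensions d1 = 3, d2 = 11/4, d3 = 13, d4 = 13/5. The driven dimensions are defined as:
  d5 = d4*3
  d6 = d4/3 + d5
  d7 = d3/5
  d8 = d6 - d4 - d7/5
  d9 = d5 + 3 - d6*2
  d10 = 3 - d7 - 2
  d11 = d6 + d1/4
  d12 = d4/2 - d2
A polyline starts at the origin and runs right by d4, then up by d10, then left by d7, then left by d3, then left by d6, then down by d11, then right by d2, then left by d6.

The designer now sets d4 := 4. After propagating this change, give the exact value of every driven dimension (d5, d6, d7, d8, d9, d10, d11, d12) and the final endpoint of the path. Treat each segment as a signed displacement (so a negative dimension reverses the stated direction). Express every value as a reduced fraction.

Apply edit: d4 := 4
  d5 = d4*3 = 12
  d6 = d4/3 + d5 = 40/3
  d7 = d3/5 = 13/5
  d8 = d6 - d4 - d7/5 = 661/75
  d9 = d5 + 3 - d6*2 = -35/3
  d10 = 3 - d7 - 2 = -8/5
  d11 = d6 + d1/4 = 169/12
  d12 = d4/2 - d2 = -3/4
Walk from origin (0, 0):
  seg 1: right by d4 = 4 → (4, 0)
  seg 2: up by d10 = -8/5 → (4, -8/5)
  seg 3: left by d7 = 13/5 → (7/5, -8/5)
  seg 4: left by d3 = 13 → (-58/5, -8/5)
  seg 5: left by d6 = 40/3 → (-374/15, -8/5)
  seg 6: down by d11 = 169/12 → (-374/15, -941/60)
  seg 7: right by d2 = 11/4 → (-1331/60, -941/60)
  seg 8: left by d6 = 40/3 → (-2131/60, -941/60)

d5 = 12
d6 = 40/3
d7 = 13/5
d8 = 661/75
d9 = -35/3
d10 = -8/5
d11 = 169/12
d12 = -3/4
endpoint = (-2131/60, -941/60)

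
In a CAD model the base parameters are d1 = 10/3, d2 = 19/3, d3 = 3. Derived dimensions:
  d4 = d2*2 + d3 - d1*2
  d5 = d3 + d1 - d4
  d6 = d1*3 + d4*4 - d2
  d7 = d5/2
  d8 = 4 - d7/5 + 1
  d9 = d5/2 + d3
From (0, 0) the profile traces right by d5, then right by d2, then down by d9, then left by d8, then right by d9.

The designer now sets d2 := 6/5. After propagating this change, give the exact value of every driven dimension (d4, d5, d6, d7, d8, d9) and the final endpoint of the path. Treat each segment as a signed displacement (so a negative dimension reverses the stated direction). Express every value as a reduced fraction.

Apply edit: d2 := 6/5
  d4 = d2*2 + d3 - d1*2 = -19/15
  d5 = d3 + d1 - d4 = 38/5
  d6 = d1*3 + d4*4 - d2 = 56/15
  d7 = d5/2 = 19/5
  d8 = 4 - d7/5 + 1 = 106/25
  d9 = d5/2 + d3 = 34/5
Walk from origin (0, 0):
  seg 1: right by d5 = 38/5 → (38/5, 0)
  seg 2: right by d2 = 6/5 → (44/5, 0)
  seg 3: down by d9 = 34/5 → (44/5, -34/5)
  seg 4: left by d8 = 106/25 → (114/25, -34/5)
  seg 5: right by d9 = 34/5 → (284/25, -34/5)

d4 = -19/15
d5 = 38/5
d6 = 56/15
d7 = 19/5
d8 = 106/25
d9 = 34/5
endpoint = (284/25, -34/5)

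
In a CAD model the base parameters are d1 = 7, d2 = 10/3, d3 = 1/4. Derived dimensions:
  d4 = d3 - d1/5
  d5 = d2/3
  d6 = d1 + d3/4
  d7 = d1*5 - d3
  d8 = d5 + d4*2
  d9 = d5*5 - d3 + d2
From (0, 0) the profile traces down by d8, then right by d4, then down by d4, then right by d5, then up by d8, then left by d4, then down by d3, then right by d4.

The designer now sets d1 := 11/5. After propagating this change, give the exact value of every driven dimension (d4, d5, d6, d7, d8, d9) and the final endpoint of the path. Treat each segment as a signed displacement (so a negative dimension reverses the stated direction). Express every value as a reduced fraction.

Apply edit: d1 := 11/5
  d4 = d3 - d1/5 = -19/100
  d5 = d2/3 = 10/9
  d6 = d1 + d3/4 = 181/80
  d7 = d1*5 - d3 = 43/4
  d8 = d5 + d4*2 = 329/450
  d9 = d5*5 - d3 + d2 = 311/36
Walk from origin (0, 0):
  seg 1: down by d8 = 329/450 → (0, -329/450)
  seg 2: right by d4 = -19/100 → (-19/100, -329/450)
  seg 3: down by d4 = -19/100 → (-19/100, -487/900)
  seg 4: right by d5 = 10/9 → (829/900, -487/900)
  seg 5: up by d8 = 329/450 → (829/900, 19/100)
  seg 6: left by d4 = -19/100 → (10/9, 19/100)
  seg 7: down by d3 = 1/4 → (10/9, -3/50)
  seg 8: right by d4 = -19/100 → (829/900, -3/50)

d4 = -19/100
d5 = 10/9
d6 = 181/80
d7 = 43/4
d8 = 329/450
d9 = 311/36
endpoint = (829/900, -3/50)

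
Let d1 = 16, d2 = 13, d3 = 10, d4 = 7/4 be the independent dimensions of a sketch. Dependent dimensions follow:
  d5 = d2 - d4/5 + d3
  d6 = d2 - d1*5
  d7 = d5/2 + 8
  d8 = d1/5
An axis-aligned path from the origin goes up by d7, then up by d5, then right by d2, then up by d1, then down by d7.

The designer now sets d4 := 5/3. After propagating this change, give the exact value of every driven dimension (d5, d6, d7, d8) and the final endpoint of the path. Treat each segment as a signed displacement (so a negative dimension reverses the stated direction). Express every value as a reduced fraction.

d5 = 68/3
d6 = -67
d7 = 58/3
d8 = 16/5
endpoint = (13, 116/3)

Apply edit: d4 := 5/3
  d5 = d2 - d4/5 + d3 = 68/3
  d6 = d2 - d1*5 = -67
  d7 = d5/2 + 8 = 58/3
  d8 = d1/5 = 16/5
Walk from origin (0, 0):
  seg 1: up by d7 = 58/3 → (0, 58/3)
  seg 2: up by d5 = 68/3 → (0, 42)
  seg 3: right by d2 = 13 → (13, 42)
  seg 4: up by d1 = 16 → (13, 58)
  seg 5: down by d7 = 58/3 → (13, 116/3)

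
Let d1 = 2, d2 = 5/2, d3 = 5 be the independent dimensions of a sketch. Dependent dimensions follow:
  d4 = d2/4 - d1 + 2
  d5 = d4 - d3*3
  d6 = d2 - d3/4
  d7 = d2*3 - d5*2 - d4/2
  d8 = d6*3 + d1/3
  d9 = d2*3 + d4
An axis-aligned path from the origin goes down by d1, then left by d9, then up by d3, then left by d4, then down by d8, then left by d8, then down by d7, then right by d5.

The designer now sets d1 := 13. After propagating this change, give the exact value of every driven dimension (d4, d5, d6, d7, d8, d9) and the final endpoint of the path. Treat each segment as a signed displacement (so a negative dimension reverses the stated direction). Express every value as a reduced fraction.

d4 = -83/8
d5 = -203/8
d6 = 5/4
d7 = 1015/16
d8 = 97/12
d9 = -23/8
endpoint = (-485/24, -3817/48)

Apply edit: d1 := 13
  d4 = d2/4 - d1 + 2 = -83/8
  d5 = d4 - d3*3 = -203/8
  d6 = d2 - d3/4 = 5/4
  d7 = d2*3 - d5*2 - d4/2 = 1015/16
  d8 = d6*3 + d1/3 = 97/12
  d9 = d2*3 + d4 = -23/8
Walk from origin (0, 0):
  seg 1: down by d1 = 13 → (0, -13)
  seg 2: left by d9 = -23/8 → (23/8, -13)
  seg 3: up by d3 = 5 → (23/8, -8)
  seg 4: left by d4 = -83/8 → (53/4, -8)
  seg 5: down by d8 = 97/12 → (53/4, -193/12)
  seg 6: left by d8 = 97/12 → (31/6, -193/12)
  seg 7: down by d7 = 1015/16 → (31/6, -3817/48)
  seg 8: right by d5 = -203/8 → (-485/24, -3817/48)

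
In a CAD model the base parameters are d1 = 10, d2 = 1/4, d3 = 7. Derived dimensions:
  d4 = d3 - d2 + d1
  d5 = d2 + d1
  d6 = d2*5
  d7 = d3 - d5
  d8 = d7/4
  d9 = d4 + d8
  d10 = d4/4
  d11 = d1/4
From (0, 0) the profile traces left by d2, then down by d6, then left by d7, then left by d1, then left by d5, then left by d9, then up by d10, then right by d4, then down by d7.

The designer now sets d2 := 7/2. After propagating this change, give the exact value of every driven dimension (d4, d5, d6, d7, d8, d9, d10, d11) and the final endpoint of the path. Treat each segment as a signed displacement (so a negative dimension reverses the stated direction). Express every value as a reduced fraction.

Apply edit: d2 := 7/2
  d4 = d3 - d2 + d1 = 27/2
  d5 = d2 + d1 = 27/2
  d6 = d2*5 = 35/2
  d7 = d3 - d5 = -13/2
  d8 = d7/4 = -13/8
  d9 = d4 + d8 = 95/8
  d10 = d4/4 = 27/8
  d11 = d1/4 = 5/2
Walk from origin (0, 0):
  seg 1: left by d2 = 7/2 → (-7/2, 0)
  seg 2: down by d6 = 35/2 → (-7/2, -35/2)
  seg 3: left by d7 = -13/2 → (3, -35/2)
  seg 4: left by d1 = 10 → (-7, -35/2)
  seg 5: left by d5 = 27/2 → (-41/2, -35/2)
  seg 6: left by d9 = 95/8 → (-259/8, -35/2)
  seg 7: up by d10 = 27/8 → (-259/8, -113/8)
  seg 8: right by d4 = 27/2 → (-151/8, -113/8)
  seg 9: down by d7 = -13/2 → (-151/8, -61/8)

d4 = 27/2
d5 = 27/2
d6 = 35/2
d7 = -13/2
d8 = -13/8
d9 = 95/8
d10 = 27/8
d11 = 5/2
endpoint = (-151/8, -61/8)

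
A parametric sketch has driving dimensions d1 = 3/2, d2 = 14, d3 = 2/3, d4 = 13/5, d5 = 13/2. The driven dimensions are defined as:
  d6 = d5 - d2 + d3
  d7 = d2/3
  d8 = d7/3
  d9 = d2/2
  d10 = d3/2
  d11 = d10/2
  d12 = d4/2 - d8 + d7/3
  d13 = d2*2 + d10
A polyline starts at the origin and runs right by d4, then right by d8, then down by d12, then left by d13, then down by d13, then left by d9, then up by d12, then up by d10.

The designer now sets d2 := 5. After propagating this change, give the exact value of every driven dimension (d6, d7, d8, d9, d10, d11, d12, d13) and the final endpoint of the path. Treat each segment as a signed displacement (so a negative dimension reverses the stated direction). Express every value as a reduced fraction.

d6 = 13/6
d7 = 5/3
d8 = 5/9
d9 = 5/2
d10 = 1/3
d11 = 1/6
d12 = 13/10
d13 = 31/3
endpoint = (-871/90, -10)

Apply edit: d2 := 5
  d6 = d5 - d2 + d3 = 13/6
  d7 = d2/3 = 5/3
  d8 = d7/3 = 5/9
  d9 = d2/2 = 5/2
  d10 = d3/2 = 1/3
  d11 = d10/2 = 1/6
  d12 = d4/2 - d8 + d7/3 = 13/10
  d13 = d2*2 + d10 = 31/3
Walk from origin (0, 0):
  seg 1: right by d4 = 13/5 → (13/5, 0)
  seg 2: right by d8 = 5/9 → (142/45, 0)
  seg 3: down by d12 = 13/10 → (142/45, -13/10)
  seg 4: left by d13 = 31/3 → (-323/45, -13/10)
  seg 5: down by d13 = 31/3 → (-323/45, -349/30)
  seg 6: left by d9 = 5/2 → (-871/90, -349/30)
  seg 7: up by d12 = 13/10 → (-871/90, -31/3)
  seg 8: up by d10 = 1/3 → (-871/90, -10)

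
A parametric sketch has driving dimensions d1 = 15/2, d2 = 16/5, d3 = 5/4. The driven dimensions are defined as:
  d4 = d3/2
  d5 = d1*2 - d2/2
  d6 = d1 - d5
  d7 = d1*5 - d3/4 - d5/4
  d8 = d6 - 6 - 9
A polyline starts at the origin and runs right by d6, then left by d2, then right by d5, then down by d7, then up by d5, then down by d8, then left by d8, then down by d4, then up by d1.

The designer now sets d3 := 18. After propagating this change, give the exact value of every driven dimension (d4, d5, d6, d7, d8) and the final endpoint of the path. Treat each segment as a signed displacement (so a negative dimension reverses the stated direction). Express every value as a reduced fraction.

d4 = 9
d5 = 67/5
d6 = -59/10
d7 = 593/20
d8 = -209/10
endpoint = (126/5, 63/20)

Apply edit: d3 := 18
  d4 = d3/2 = 9
  d5 = d1*2 - d2/2 = 67/5
  d6 = d1 - d5 = -59/10
  d7 = d1*5 - d3/4 - d5/4 = 593/20
  d8 = d6 - 6 - 9 = -209/10
Walk from origin (0, 0):
  seg 1: right by d6 = -59/10 → (-59/10, 0)
  seg 2: left by d2 = 16/5 → (-91/10, 0)
  seg 3: right by d5 = 67/5 → (43/10, 0)
  seg 4: down by d7 = 593/20 → (43/10, -593/20)
  seg 5: up by d5 = 67/5 → (43/10, -65/4)
  seg 6: down by d8 = -209/10 → (43/10, 93/20)
  seg 7: left by d8 = -209/10 → (126/5, 93/20)
  seg 8: down by d4 = 9 → (126/5, -87/20)
  seg 9: up by d1 = 15/2 → (126/5, 63/20)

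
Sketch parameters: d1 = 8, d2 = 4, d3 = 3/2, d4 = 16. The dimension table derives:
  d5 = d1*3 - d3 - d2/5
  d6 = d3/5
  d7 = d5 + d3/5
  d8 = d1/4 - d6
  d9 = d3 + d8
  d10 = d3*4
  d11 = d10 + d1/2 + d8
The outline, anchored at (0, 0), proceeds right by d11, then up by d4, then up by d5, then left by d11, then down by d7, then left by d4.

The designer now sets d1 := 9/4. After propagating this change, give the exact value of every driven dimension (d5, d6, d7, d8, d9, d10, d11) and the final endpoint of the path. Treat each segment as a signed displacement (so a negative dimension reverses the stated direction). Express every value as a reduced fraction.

Apply edit: d1 := 9/4
  d5 = d1*3 - d3 - d2/5 = 89/20
  d6 = d3/5 = 3/10
  d7 = d5 + d3/5 = 19/4
  d8 = d1/4 - d6 = 21/80
  d9 = d3 + d8 = 141/80
  d10 = d3*4 = 6
  d11 = d10 + d1/2 + d8 = 591/80
Walk from origin (0, 0):
  seg 1: right by d11 = 591/80 → (591/80, 0)
  seg 2: up by d4 = 16 → (591/80, 16)
  seg 3: up by d5 = 89/20 → (591/80, 409/20)
  seg 4: left by d11 = 591/80 → (0, 409/20)
  seg 5: down by d7 = 19/4 → (0, 157/10)
  seg 6: left by d4 = 16 → (-16, 157/10)

d5 = 89/20
d6 = 3/10
d7 = 19/4
d8 = 21/80
d9 = 141/80
d10 = 6
d11 = 591/80
endpoint = (-16, 157/10)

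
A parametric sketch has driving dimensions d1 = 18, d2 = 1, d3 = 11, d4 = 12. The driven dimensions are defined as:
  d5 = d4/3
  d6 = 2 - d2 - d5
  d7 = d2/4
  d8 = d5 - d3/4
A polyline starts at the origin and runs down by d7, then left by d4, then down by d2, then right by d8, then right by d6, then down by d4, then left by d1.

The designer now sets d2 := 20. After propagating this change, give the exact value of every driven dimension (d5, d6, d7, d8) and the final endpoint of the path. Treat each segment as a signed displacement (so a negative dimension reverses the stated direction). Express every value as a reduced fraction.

d5 = 4
d6 = -22
d7 = 5
d8 = 5/4
endpoint = (-203/4, -37)

Apply edit: d2 := 20
  d5 = d4/3 = 4
  d6 = 2 - d2 - d5 = -22
  d7 = d2/4 = 5
  d8 = d5 - d3/4 = 5/4
Walk from origin (0, 0):
  seg 1: down by d7 = 5 → (0, -5)
  seg 2: left by d4 = 12 → (-12, -5)
  seg 3: down by d2 = 20 → (-12, -25)
  seg 4: right by d8 = 5/4 → (-43/4, -25)
  seg 5: right by d6 = -22 → (-131/4, -25)
  seg 6: down by d4 = 12 → (-131/4, -37)
  seg 7: left by d1 = 18 → (-203/4, -37)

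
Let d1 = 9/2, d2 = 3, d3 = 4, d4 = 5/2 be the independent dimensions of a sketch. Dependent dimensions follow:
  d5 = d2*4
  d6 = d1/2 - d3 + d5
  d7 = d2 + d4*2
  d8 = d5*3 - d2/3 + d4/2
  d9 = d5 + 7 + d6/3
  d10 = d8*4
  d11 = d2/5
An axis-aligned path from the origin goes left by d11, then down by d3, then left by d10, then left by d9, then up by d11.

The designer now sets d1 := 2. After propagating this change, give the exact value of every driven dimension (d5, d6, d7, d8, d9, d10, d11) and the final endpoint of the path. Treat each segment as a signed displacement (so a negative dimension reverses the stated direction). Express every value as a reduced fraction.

Apply edit: d1 := 2
  d5 = d2*4 = 12
  d6 = d1/2 - d3 + d5 = 9
  d7 = d2 + d4*2 = 8
  d8 = d5*3 - d2/3 + d4/2 = 145/4
  d9 = d5 + 7 + d6/3 = 22
  d10 = d8*4 = 145
  d11 = d2/5 = 3/5
Walk from origin (0, 0):
  seg 1: left by d11 = 3/5 → (-3/5, 0)
  seg 2: down by d3 = 4 → (-3/5, -4)
  seg 3: left by d10 = 145 → (-728/5, -4)
  seg 4: left by d9 = 22 → (-838/5, -4)
  seg 5: up by d11 = 3/5 → (-838/5, -17/5)

d5 = 12
d6 = 9
d7 = 8
d8 = 145/4
d9 = 22
d10 = 145
d11 = 3/5
endpoint = (-838/5, -17/5)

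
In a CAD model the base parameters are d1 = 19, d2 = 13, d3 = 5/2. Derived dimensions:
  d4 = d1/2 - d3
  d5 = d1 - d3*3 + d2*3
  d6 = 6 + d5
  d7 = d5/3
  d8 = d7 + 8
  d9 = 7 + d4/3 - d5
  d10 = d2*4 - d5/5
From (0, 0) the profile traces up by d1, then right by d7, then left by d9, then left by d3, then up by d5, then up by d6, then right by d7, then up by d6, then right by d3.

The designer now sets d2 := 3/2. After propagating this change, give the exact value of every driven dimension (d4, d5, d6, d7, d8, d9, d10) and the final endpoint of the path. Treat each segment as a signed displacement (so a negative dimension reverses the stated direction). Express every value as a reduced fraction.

d4 = 7
d5 = 16
d6 = 22
d7 = 16/3
d8 = 40/3
d9 = -20/3
d10 = 14/5
endpoint = (52/3, 79)

Apply edit: d2 := 3/2
  d4 = d1/2 - d3 = 7
  d5 = d1 - d3*3 + d2*3 = 16
  d6 = 6 + d5 = 22
  d7 = d5/3 = 16/3
  d8 = d7 + 8 = 40/3
  d9 = 7 + d4/3 - d5 = -20/3
  d10 = d2*4 - d5/5 = 14/5
Walk from origin (0, 0):
  seg 1: up by d1 = 19 → (0, 19)
  seg 2: right by d7 = 16/3 → (16/3, 19)
  seg 3: left by d9 = -20/3 → (12, 19)
  seg 4: left by d3 = 5/2 → (19/2, 19)
  seg 5: up by d5 = 16 → (19/2, 35)
  seg 6: up by d6 = 22 → (19/2, 57)
  seg 7: right by d7 = 16/3 → (89/6, 57)
  seg 8: up by d6 = 22 → (89/6, 79)
  seg 9: right by d3 = 5/2 → (52/3, 79)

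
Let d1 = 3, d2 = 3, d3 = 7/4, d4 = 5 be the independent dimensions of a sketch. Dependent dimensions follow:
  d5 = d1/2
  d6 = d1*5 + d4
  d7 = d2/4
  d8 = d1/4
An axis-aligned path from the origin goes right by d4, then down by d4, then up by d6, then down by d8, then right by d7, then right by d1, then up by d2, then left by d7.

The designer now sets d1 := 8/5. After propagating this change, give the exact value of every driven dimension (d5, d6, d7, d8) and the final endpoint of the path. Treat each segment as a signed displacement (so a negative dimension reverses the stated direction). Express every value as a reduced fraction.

d5 = 4/5
d6 = 13
d7 = 3/4
d8 = 2/5
endpoint = (33/5, 53/5)

Apply edit: d1 := 8/5
  d5 = d1/2 = 4/5
  d6 = d1*5 + d4 = 13
  d7 = d2/4 = 3/4
  d8 = d1/4 = 2/5
Walk from origin (0, 0):
  seg 1: right by d4 = 5 → (5, 0)
  seg 2: down by d4 = 5 → (5, -5)
  seg 3: up by d6 = 13 → (5, 8)
  seg 4: down by d8 = 2/5 → (5, 38/5)
  seg 5: right by d7 = 3/4 → (23/4, 38/5)
  seg 6: right by d1 = 8/5 → (147/20, 38/5)
  seg 7: up by d2 = 3 → (147/20, 53/5)
  seg 8: left by d7 = 3/4 → (33/5, 53/5)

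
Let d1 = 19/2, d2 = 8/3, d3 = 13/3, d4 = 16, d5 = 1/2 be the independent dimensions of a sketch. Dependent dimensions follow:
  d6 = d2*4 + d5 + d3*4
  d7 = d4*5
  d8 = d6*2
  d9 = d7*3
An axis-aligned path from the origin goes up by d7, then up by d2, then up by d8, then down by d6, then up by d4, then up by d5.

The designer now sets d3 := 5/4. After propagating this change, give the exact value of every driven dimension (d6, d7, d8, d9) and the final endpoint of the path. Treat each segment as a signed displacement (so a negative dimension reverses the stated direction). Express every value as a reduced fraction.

Apply edit: d3 := 5/4
  d6 = d2*4 + d5 + d3*4 = 97/6
  d7 = d4*5 = 80
  d8 = d6*2 = 97/3
  d9 = d7*3 = 240
Walk from origin (0, 0):
  seg 1: up by d7 = 80 → (0, 80)
  seg 2: up by d2 = 8/3 → (0, 248/3)
  seg 3: up by d8 = 97/3 → (0, 115)
  seg 4: down by d6 = 97/6 → (0, 593/6)
  seg 5: up by d4 = 16 → (0, 689/6)
  seg 6: up by d5 = 1/2 → (0, 346/3)

d6 = 97/6
d7 = 80
d8 = 97/3
d9 = 240
endpoint = (0, 346/3)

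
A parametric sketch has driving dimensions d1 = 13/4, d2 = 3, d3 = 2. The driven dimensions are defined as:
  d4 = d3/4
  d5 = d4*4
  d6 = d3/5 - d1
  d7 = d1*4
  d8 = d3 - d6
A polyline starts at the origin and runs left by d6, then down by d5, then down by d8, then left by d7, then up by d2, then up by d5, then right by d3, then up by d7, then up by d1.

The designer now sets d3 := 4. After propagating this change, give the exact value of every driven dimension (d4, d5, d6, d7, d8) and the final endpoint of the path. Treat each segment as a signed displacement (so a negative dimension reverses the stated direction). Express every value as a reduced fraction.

Apply edit: d3 := 4
  d4 = d3/4 = 1
  d5 = d4*4 = 4
  d6 = d3/5 - d1 = -49/20
  d7 = d1*4 = 13
  d8 = d3 - d6 = 129/20
Walk from origin (0, 0):
  seg 1: left by d6 = -49/20 → (49/20, 0)
  seg 2: down by d5 = 4 → (49/20, -4)
  seg 3: down by d8 = 129/20 → (49/20, -209/20)
  seg 4: left by d7 = 13 → (-211/20, -209/20)
  seg 5: up by d2 = 3 → (-211/20, -149/20)
  seg 6: up by d5 = 4 → (-211/20, -69/20)
  seg 7: right by d3 = 4 → (-131/20, -69/20)
  seg 8: up by d7 = 13 → (-131/20, 191/20)
  seg 9: up by d1 = 13/4 → (-131/20, 64/5)

d4 = 1
d5 = 4
d6 = -49/20
d7 = 13
d8 = 129/20
endpoint = (-131/20, 64/5)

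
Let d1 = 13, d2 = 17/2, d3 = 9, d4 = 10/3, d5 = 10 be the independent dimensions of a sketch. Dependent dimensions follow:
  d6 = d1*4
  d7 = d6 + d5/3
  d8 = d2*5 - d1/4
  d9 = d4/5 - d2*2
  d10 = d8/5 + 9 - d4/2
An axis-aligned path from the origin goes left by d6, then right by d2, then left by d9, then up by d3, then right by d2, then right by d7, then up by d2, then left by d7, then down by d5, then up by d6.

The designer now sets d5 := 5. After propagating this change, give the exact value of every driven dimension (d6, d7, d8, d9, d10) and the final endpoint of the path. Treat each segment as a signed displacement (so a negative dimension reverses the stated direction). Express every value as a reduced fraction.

Apply edit: d5 := 5
  d6 = d1*4 = 52
  d7 = d6 + d5/3 = 161/3
  d8 = d2*5 - d1/4 = 157/4
  d9 = d4/5 - d2*2 = -49/3
  d10 = d8/5 + 9 - d4/2 = 911/60
Walk from origin (0, 0):
  seg 1: left by d6 = 52 → (-52, 0)
  seg 2: right by d2 = 17/2 → (-87/2, 0)
  seg 3: left by d9 = -49/3 → (-163/6, 0)
  seg 4: up by d3 = 9 → (-163/6, 9)
  seg 5: right by d2 = 17/2 → (-56/3, 9)
  seg 6: right by d7 = 161/3 → (35, 9)
  seg 7: up by d2 = 17/2 → (35, 35/2)
  seg 8: left by d7 = 161/3 → (-56/3, 35/2)
  seg 9: down by d5 = 5 → (-56/3, 25/2)
  seg 10: up by d6 = 52 → (-56/3, 129/2)

d6 = 52
d7 = 161/3
d8 = 157/4
d9 = -49/3
d10 = 911/60
endpoint = (-56/3, 129/2)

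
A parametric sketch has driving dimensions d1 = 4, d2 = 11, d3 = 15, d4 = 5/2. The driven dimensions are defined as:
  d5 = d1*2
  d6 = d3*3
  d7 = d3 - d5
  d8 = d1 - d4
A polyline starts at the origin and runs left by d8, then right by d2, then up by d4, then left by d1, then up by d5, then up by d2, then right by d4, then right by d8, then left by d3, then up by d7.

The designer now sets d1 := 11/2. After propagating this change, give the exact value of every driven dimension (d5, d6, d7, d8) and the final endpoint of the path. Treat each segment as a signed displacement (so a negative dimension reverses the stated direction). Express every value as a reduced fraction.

d5 = 11
d6 = 45
d7 = 4
d8 = 3
endpoint = (-7, 57/2)

Apply edit: d1 := 11/2
  d5 = d1*2 = 11
  d6 = d3*3 = 45
  d7 = d3 - d5 = 4
  d8 = d1 - d4 = 3
Walk from origin (0, 0):
  seg 1: left by d8 = 3 → (-3, 0)
  seg 2: right by d2 = 11 → (8, 0)
  seg 3: up by d4 = 5/2 → (8, 5/2)
  seg 4: left by d1 = 11/2 → (5/2, 5/2)
  seg 5: up by d5 = 11 → (5/2, 27/2)
  seg 6: up by d2 = 11 → (5/2, 49/2)
  seg 7: right by d4 = 5/2 → (5, 49/2)
  seg 8: right by d8 = 3 → (8, 49/2)
  seg 9: left by d3 = 15 → (-7, 49/2)
  seg 10: up by d7 = 4 → (-7, 57/2)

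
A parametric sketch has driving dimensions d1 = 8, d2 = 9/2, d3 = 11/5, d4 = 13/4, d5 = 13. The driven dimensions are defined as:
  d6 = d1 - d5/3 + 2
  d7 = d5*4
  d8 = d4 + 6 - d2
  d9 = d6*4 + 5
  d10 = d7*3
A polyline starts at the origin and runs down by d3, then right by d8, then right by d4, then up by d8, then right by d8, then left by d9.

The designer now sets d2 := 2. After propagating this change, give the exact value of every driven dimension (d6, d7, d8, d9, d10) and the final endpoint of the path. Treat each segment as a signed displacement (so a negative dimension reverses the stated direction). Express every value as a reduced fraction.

Apply edit: d2 := 2
  d6 = d1 - d5/3 + 2 = 17/3
  d7 = d5*4 = 52
  d8 = d4 + 6 - d2 = 29/4
  d9 = d6*4 + 5 = 83/3
  d10 = d7*3 = 156
Walk from origin (0, 0):
  seg 1: down by d3 = 11/5 → (0, -11/5)
  seg 2: right by d8 = 29/4 → (29/4, -11/5)
  seg 3: right by d4 = 13/4 → (21/2, -11/5)
  seg 4: up by d8 = 29/4 → (21/2, 101/20)
  seg 5: right by d8 = 29/4 → (71/4, 101/20)
  seg 6: left by d9 = 83/3 → (-119/12, 101/20)

d6 = 17/3
d7 = 52
d8 = 29/4
d9 = 83/3
d10 = 156
endpoint = (-119/12, 101/20)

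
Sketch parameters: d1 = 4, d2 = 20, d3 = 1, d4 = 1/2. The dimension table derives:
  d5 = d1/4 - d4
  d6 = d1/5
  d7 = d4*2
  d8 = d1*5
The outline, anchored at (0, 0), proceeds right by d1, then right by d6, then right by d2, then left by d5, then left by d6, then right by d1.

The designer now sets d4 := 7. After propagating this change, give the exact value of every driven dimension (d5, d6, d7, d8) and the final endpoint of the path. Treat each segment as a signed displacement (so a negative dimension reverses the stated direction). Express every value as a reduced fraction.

d5 = -6
d6 = 4/5
d7 = 14
d8 = 20
endpoint = (34, 0)

Apply edit: d4 := 7
  d5 = d1/4 - d4 = -6
  d6 = d1/5 = 4/5
  d7 = d4*2 = 14
  d8 = d1*5 = 20
Walk from origin (0, 0):
  seg 1: right by d1 = 4 → (4, 0)
  seg 2: right by d6 = 4/5 → (24/5, 0)
  seg 3: right by d2 = 20 → (124/5, 0)
  seg 4: left by d5 = -6 → (154/5, 0)
  seg 5: left by d6 = 4/5 → (30, 0)
  seg 6: right by d1 = 4 → (34, 0)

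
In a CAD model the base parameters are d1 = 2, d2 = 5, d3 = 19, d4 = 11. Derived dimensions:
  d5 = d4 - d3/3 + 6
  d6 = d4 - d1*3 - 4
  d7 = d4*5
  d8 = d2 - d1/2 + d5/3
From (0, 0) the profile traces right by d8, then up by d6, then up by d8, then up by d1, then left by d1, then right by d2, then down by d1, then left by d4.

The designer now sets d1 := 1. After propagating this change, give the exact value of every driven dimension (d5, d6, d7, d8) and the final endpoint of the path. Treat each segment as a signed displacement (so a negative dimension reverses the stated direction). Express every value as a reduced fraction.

d5 = 32/3
d6 = 4
d7 = 55
d8 = 145/18
endpoint = (19/18, 217/18)

Apply edit: d1 := 1
  d5 = d4 - d3/3 + 6 = 32/3
  d6 = d4 - d1*3 - 4 = 4
  d7 = d4*5 = 55
  d8 = d2 - d1/2 + d5/3 = 145/18
Walk from origin (0, 0):
  seg 1: right by d8 = 145/18 → (145/18, 0)
  seg 2: up by d6 = 4 → (145/18, 4)
  seg 3: up by d8 = 145/18 → (145/18, 217/18)
  seg 4: up by d1 = 1 → (145/18, 235/18)
  seg 5: left by d1 = 1 → (127/18, 235/18)
  seg 6: right by d2 = 5 → (217/18, 235/18)
  seg 7: down by d1 = 1 → (217/18, 217/18)
  seg 8: left by d4 = 11 → (19/18, 217/18)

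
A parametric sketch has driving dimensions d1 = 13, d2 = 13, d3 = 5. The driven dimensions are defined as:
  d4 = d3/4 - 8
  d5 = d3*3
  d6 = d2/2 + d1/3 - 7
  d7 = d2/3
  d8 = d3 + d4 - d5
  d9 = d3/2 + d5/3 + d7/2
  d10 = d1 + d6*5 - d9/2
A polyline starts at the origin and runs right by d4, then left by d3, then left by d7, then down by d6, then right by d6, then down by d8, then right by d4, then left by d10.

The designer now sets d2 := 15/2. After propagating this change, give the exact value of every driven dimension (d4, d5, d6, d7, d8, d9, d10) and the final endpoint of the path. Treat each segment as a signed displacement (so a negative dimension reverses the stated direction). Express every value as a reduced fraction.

d4 = -27/4
d5 = 15
d6 = 13/12
d7 = 5/2
d8 = -67/4
d9 = 35/4
d10 = 337/24
endpoint = (-815/24, 47/3)

Apply edit: d2 := 15/2
  d4 = d3/4 - 8 = -27/4
  d5 = d3*3 = 15
  d6 = d2/2 + d1/3 - 7 = 13/12
  d7 = d2/3 = 5/2
  d8 = d3 + d4 - d5 = -67/4
  d9 = d3/2 + d5/3 + d7/2 = 35/4
  d10 = d1 + d6*5 - d9/2 = 337/24
Walk from origin (0, 0):
  seg 1: right by d4 = -27/4 → (-27/4, 0)
  seg 2: left by d3 = 5 → (-47/4, 0)
  seg 3: left by d7 = 5/2 → (-57/4, 0)
  seg 4: down by d6 = 13/12 → (-57/4, -13/12)
  seg 5: right by d6 = 13/12 → (-79/6, -13/12)
  seg 6: down by d8 = -67/4 → (-79/6, 47/3)
  seg 7: right by d4 = -27/4 → (-239/12, 47/3)
  seg 8: left by d10 = 337/24 → (-815/24, 47/3)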